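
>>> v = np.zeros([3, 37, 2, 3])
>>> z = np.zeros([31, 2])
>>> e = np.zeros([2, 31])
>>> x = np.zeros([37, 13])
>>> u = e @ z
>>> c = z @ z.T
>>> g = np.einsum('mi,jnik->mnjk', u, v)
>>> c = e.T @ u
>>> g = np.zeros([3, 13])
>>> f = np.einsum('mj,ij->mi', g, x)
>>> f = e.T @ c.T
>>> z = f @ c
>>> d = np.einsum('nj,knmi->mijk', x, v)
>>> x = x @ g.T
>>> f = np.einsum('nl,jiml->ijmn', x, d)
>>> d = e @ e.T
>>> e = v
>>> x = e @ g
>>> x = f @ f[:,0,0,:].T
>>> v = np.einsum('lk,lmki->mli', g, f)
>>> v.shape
(2, 3, 37)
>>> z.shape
(31, 2)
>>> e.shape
(3, 37, 2, 3)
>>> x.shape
(3, 2, 13, 3)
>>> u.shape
(2, 2)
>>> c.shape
(31, 2)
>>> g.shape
(3, 13)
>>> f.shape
(3, 2, 13, 37)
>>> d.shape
(2, 2)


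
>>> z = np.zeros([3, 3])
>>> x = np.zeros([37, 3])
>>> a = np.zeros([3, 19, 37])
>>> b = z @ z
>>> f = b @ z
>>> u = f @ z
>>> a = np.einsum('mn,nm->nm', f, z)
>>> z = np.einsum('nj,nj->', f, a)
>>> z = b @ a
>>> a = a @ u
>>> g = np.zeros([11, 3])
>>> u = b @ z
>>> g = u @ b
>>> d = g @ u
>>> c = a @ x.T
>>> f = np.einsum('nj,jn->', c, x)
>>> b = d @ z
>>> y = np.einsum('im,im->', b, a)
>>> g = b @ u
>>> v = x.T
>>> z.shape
(3, 3)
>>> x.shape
(37, 3)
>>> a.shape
(3, 3)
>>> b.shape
(3, 3)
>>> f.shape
()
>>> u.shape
(3, 3)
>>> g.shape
(3, 3)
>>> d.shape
(3, 3)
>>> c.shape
(3, 37)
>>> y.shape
()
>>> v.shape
(3, 37)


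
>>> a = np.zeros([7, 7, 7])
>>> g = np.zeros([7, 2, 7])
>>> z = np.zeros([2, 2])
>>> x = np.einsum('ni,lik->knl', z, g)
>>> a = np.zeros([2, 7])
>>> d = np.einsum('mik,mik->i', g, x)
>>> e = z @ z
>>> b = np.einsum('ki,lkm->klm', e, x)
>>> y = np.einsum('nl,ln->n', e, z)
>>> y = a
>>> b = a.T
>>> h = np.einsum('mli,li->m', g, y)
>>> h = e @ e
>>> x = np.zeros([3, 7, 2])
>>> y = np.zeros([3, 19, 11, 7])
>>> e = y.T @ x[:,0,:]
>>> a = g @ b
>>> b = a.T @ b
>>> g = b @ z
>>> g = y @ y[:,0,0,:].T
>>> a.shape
(7, 2, 2)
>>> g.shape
(3, 19, 11, 3)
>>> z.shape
(2, 2)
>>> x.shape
(3, 7, 2)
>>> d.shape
(2,)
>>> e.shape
(7, 11, 19, 2)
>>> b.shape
(2, 2, 2)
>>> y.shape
(3, 19, 11, 7)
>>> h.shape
(2, 2)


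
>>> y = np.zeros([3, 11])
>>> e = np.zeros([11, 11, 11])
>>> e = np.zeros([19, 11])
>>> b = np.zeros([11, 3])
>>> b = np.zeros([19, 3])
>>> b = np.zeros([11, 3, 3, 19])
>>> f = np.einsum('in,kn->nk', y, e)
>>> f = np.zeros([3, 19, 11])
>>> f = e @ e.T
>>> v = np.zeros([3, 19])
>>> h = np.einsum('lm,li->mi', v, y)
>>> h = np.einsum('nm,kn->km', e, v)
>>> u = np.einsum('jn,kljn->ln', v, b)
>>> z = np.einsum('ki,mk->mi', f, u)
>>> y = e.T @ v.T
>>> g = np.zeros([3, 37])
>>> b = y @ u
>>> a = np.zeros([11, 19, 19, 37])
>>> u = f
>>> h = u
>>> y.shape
(11, 3)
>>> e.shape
(19, 11)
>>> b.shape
(11, 19)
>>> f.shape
(19, 19)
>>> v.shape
(3, 19)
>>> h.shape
(19, 19)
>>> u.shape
(19, 19)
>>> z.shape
(3, 19)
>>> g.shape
(3, 37)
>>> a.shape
(11, 19, 19, 37)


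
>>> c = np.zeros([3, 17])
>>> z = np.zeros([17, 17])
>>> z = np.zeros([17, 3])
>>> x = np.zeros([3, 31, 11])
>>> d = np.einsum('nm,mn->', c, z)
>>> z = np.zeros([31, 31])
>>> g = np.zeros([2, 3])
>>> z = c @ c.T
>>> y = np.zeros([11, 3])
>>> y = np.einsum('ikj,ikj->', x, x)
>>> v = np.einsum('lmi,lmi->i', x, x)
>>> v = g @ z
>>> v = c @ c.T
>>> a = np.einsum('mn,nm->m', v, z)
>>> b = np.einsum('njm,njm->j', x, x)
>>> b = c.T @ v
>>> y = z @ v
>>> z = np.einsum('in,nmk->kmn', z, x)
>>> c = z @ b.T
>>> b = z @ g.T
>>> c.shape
(11, 31, 17)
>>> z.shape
(11, 31, 3)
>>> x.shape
(3, 31, 11)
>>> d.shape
()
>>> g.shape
(2, 3)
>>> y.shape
(3, 3)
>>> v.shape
(3, 3)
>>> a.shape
(3,)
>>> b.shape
(11, 31, 2)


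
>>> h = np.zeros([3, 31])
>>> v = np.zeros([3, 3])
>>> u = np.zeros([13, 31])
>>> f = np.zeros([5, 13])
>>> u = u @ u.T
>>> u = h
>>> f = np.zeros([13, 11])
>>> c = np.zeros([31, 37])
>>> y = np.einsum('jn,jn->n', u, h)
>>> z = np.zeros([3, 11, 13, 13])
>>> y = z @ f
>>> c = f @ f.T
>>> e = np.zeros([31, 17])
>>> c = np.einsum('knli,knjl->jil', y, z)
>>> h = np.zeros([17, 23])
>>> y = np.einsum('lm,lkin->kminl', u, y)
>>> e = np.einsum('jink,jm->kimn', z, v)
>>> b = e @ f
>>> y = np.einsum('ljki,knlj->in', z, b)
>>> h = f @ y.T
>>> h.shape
(13, 13)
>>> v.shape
(3, 3)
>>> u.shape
(3, 31)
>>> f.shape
(13, 11)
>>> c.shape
(13, 11, 13)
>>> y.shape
(13, 11)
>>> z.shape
(3, 11, 13, 13)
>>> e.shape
(13, 11, 3, 13)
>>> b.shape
(13, 11, 3, 11)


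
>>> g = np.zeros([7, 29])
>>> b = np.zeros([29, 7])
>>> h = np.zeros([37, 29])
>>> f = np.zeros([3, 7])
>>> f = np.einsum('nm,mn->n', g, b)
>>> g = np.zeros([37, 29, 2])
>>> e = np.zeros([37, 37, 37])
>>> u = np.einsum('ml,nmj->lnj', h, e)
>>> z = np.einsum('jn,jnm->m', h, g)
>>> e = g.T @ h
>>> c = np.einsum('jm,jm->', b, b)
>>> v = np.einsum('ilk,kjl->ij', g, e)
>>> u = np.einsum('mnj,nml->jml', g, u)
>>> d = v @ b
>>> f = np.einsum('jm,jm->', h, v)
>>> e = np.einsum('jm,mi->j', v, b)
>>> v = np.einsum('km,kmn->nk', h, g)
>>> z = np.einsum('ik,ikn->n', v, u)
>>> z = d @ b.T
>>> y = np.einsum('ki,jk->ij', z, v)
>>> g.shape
(37, 29, 2)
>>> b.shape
(29, 7)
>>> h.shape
(37, 29)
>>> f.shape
()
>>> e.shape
(37,)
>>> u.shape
(2, 37, 37)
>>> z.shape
(37, 29)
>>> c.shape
()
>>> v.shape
(2, 37)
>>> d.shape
(37, 7)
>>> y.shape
(29, 2)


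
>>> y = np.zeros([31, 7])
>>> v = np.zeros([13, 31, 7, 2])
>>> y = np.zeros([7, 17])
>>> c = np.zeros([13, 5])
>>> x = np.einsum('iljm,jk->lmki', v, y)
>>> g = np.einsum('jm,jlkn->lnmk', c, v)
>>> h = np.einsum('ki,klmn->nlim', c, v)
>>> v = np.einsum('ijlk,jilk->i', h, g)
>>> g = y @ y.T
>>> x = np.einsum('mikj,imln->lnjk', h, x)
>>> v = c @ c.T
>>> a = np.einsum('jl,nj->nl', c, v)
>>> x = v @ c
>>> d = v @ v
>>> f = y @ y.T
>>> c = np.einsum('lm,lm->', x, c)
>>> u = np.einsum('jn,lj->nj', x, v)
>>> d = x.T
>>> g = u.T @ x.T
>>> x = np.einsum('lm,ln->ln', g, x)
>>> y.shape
(7, 17)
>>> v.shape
(13, 13)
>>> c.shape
()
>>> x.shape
(13, 5)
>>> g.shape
(13, 13)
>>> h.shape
(2, 31, 5, 7)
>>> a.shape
(13, 5)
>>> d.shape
(5, 13)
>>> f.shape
(7, 7)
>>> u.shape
(5, 13)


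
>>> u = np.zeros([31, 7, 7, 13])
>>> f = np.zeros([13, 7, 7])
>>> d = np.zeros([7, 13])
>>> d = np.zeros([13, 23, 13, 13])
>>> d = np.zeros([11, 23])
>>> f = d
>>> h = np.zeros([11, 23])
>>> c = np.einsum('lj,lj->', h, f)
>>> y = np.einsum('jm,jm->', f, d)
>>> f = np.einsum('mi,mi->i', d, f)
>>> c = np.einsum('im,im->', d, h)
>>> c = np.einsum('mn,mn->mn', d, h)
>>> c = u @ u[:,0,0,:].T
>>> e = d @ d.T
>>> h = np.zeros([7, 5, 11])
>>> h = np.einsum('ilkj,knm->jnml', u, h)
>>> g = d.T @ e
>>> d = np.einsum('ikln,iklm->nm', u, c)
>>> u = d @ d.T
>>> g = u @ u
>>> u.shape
(13, 13)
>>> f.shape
(23,)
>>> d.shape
(13, 31)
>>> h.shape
(13, 5, 11, 7)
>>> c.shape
(31, 7, 7, 31)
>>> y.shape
()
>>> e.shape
(11, 11)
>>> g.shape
(13, 13)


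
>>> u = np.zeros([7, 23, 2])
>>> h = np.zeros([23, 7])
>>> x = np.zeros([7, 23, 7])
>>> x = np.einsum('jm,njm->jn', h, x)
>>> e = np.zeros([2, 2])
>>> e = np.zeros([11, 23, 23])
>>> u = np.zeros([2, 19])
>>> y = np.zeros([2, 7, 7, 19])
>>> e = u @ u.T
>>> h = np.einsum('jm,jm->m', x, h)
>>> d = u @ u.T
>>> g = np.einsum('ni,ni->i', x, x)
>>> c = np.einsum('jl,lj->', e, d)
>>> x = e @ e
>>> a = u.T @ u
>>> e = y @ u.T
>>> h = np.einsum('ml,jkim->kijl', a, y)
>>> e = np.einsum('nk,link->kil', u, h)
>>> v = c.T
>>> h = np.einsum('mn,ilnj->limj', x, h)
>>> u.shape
(2, 19)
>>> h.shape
(7, 7, 2, 19)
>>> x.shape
(2, 2)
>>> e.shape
(19, 7, 7)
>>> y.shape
(2, 7, 7, 19)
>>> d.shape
(2, 2)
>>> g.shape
(7,)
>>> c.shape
()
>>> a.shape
(19, 19)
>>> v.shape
()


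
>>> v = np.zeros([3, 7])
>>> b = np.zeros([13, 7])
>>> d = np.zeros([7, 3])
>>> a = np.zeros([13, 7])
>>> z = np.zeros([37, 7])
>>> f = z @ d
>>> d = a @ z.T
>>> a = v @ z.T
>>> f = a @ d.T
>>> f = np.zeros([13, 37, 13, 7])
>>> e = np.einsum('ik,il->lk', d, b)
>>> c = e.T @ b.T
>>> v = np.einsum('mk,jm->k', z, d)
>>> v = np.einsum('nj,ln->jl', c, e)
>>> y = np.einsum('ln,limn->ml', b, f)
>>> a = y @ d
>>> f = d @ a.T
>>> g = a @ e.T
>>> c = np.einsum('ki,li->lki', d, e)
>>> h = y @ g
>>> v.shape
(13, 7)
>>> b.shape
(13, 7)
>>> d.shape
(13, 37)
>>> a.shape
(13, 37)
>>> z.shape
(37, 7)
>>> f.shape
(13, 13)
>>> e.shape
(7, 37)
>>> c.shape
(7, 13, 37)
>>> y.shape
(13, 13)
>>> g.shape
(13, 7)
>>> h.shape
(13, 7)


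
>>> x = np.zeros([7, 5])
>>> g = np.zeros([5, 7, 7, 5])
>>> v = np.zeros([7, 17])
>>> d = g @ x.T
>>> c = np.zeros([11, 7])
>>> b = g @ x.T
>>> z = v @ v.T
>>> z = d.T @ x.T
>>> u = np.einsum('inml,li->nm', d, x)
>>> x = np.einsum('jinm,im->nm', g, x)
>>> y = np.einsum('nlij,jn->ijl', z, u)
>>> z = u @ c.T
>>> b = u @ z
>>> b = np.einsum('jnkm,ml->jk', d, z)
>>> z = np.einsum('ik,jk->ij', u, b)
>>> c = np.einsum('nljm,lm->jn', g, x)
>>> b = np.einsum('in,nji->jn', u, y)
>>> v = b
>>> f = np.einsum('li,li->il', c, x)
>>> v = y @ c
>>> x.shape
(7, 5)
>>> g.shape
(5, 7, 7, 5)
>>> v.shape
(7, 7, 5)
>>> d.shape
(5, 7, 7, 7)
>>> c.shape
(7, 5)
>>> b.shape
(7, 7)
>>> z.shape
(7, 5)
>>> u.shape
(7, 7)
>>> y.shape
(7, 7, 7)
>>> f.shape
(5, 7)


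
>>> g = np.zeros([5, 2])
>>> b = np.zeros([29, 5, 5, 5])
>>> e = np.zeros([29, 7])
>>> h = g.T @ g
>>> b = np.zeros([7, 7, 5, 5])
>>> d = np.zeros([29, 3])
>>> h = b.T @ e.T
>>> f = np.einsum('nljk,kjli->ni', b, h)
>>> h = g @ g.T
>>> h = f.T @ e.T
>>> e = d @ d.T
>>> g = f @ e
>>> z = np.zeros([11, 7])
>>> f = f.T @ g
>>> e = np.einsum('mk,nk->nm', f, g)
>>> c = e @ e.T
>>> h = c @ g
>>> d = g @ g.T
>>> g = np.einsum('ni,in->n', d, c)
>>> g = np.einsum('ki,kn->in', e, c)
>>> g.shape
(29, 7)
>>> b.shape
(7, 7, 5, 5)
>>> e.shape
(7, 29)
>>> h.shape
(7, 29)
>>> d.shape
(7, 7)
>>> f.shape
(29, 29)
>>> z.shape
(11, 7)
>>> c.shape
(7, 7)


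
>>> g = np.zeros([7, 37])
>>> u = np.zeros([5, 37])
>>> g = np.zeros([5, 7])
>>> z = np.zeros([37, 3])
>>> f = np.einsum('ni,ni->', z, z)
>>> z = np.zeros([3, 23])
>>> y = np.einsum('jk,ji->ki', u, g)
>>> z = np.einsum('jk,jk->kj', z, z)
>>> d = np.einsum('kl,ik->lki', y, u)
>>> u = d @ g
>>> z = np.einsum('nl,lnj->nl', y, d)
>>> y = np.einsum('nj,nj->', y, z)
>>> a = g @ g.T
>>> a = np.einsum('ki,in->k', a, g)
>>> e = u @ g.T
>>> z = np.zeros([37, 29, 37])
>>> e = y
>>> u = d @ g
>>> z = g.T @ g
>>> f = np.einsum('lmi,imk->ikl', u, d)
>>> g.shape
(5, 7)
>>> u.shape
(7, 37, 7)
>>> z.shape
(7, 7)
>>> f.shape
(7, 5, 7)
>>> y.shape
()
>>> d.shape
(7, 37, 5)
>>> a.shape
(5,)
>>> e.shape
()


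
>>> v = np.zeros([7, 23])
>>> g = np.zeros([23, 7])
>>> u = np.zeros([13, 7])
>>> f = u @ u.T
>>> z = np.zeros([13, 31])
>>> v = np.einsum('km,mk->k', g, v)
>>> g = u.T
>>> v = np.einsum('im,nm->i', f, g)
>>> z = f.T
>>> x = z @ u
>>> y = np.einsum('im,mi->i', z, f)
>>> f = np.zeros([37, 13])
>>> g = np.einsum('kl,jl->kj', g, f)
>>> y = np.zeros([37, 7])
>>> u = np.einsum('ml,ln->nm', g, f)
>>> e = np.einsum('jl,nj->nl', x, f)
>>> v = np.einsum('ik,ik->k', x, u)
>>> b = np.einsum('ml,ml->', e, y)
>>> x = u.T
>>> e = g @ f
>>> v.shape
(7,)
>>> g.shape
(7, 37)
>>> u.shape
(13, 7)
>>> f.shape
(37, 13)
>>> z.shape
(13, 13)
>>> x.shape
(7, 13)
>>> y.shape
(37, 7)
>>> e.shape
(7, 13)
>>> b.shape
()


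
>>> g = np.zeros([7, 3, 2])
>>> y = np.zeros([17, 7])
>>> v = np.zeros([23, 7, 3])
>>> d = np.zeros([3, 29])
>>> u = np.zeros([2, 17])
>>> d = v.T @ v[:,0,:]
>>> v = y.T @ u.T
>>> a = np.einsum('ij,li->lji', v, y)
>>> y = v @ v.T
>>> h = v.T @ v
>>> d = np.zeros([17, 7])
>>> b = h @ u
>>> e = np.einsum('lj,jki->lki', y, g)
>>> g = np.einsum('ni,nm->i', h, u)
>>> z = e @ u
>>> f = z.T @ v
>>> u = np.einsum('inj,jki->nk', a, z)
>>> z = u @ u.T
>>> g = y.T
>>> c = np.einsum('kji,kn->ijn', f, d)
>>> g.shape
(7, 7)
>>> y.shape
(7, 7)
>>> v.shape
(7, 2)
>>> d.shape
(17, 7)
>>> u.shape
(2, 3)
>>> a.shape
(17, 2, 7)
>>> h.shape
(2, 2)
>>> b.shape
(2, 17)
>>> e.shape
(7, 3, 2)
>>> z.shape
(2, 2)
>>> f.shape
(17, 3, 2)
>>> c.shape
(2, 3, 7)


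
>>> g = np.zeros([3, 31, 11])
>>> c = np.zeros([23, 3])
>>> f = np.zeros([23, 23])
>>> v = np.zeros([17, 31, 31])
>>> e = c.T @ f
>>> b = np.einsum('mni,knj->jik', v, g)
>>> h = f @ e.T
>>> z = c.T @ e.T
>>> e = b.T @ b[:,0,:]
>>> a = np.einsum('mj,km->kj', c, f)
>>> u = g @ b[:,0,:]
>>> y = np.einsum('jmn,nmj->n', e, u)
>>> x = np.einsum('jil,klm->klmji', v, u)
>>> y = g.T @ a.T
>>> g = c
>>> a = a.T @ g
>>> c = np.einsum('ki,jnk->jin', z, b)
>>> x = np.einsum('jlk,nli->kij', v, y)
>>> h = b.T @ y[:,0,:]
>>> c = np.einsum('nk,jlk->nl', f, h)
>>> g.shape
(23, 3)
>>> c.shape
(23, 31)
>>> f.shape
(23, 23)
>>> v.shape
(17, 31, 31)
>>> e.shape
(3, 31, 3)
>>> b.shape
(11, 31, 3)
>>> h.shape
(3, 31, 23)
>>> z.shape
(3, 3)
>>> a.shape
(3, 3)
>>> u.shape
(3, 31, 3)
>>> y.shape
(11, 31, 23)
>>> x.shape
(31, 23, 17)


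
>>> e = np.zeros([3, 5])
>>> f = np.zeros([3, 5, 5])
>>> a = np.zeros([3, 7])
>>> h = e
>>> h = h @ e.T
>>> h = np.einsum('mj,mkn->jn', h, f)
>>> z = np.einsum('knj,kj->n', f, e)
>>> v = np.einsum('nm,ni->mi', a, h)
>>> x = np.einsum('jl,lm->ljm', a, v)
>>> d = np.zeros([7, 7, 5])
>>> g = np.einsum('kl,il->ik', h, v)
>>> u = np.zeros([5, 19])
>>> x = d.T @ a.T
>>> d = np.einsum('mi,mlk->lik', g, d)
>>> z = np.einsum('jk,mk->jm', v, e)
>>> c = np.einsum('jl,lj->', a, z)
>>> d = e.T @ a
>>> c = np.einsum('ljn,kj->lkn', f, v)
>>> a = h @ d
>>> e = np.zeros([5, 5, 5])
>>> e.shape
(5, 5, 5)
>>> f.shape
(3, 5, 5)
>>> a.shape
(3, 7)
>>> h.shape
(3, 5)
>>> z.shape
(7, 3)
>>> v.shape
(7, 5)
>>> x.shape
(5, 7, 3)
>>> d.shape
(5, 7)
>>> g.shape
(7, 3)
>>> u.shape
(5, 19)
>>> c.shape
(3, 7, 5)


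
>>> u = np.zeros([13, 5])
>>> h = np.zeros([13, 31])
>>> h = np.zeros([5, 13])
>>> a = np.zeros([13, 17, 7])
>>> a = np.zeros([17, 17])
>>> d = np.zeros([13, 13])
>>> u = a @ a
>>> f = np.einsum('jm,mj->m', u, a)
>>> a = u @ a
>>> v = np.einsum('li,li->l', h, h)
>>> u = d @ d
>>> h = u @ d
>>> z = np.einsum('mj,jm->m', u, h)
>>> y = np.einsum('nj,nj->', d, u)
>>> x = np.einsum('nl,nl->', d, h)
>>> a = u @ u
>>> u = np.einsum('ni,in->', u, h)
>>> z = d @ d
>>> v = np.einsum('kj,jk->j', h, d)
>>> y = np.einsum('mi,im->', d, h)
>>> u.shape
()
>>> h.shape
(13, 13)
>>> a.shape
(13, 13)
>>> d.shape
(13, 13)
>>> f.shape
(17,)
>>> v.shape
(13,)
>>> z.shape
(13, 13)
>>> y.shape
()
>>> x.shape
()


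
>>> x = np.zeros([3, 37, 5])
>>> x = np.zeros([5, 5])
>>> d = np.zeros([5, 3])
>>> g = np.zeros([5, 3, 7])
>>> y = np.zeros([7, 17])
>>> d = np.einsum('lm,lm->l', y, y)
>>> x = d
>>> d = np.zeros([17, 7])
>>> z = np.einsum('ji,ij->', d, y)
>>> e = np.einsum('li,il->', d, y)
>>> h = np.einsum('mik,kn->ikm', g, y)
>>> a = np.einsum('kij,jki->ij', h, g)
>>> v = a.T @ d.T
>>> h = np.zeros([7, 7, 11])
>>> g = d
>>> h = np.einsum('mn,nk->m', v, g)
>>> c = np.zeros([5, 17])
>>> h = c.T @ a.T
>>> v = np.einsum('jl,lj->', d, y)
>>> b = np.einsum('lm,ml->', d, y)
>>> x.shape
(7,)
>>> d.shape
(17, 7)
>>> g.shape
(17, 7)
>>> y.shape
(7, 17)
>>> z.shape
()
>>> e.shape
()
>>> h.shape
(17, 7)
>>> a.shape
(7, 5)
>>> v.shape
()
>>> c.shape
(5, 17)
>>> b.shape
()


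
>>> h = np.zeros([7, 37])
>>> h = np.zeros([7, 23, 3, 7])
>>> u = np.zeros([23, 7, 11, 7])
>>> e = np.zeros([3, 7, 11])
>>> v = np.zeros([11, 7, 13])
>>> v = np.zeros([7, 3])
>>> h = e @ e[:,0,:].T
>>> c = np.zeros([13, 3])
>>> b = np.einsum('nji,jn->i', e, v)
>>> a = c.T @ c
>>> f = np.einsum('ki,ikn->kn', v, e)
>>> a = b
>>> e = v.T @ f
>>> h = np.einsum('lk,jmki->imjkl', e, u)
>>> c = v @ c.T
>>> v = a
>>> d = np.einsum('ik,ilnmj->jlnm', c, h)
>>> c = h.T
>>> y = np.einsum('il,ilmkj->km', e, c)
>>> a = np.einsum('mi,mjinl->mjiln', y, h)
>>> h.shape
(7, 7, 23, 11, 3)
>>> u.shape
(23, 7, 11, 7)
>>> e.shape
(3, 11)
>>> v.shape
(11,)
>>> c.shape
(3, 11, 23, 7, 7)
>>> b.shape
(11,)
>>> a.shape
(7, 7, 23, 3, 11)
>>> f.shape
(7, 11)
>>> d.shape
(3, 7, 23, 11)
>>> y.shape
(7, 23)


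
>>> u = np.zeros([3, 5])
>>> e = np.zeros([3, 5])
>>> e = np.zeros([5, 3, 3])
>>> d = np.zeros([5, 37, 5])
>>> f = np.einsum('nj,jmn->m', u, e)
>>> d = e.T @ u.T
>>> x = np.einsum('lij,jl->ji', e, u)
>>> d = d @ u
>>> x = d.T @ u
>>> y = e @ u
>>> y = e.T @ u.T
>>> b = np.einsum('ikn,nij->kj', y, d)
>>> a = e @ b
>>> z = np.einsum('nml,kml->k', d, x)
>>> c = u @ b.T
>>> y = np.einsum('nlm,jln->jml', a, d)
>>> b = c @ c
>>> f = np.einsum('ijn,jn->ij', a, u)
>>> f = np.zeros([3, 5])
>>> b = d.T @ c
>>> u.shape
(3, 5)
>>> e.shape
(5, 3, 3)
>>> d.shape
(3, 3, 5)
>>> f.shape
(3, 5)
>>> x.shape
(5, 3, 5)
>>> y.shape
(3, 5, 3)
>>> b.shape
(5, 3, 3)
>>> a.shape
(5, 3, 5)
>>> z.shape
(5,)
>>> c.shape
(3, 3)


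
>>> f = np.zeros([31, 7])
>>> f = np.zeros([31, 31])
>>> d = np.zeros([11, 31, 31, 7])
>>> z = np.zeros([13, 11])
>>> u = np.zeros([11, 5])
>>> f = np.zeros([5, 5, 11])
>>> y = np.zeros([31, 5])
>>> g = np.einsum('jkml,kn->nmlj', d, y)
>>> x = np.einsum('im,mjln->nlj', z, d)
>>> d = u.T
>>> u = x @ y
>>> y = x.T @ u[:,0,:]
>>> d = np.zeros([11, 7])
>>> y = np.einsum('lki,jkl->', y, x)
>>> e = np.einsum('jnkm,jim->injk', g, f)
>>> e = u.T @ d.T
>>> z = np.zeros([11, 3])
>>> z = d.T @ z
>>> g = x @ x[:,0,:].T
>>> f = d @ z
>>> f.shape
(11, 3)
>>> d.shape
(11, 7)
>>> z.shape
(7, 3)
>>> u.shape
(7, 31, 5)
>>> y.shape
()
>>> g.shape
(7, 31, 7)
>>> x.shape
(7, 31, 31)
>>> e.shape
(5, 31, 11)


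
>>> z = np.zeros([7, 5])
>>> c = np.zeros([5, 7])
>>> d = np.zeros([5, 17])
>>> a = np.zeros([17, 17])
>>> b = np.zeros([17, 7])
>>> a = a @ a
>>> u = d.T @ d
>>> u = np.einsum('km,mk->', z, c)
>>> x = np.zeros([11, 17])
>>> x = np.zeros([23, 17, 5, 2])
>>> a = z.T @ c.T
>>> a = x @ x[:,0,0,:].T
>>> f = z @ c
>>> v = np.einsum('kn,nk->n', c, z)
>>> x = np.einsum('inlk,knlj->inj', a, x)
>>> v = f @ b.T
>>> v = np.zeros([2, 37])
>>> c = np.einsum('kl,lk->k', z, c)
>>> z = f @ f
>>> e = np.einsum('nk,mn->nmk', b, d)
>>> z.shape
(7, 7)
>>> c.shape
(7,)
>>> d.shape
(5, 17)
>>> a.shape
(23, 17, 5, 23)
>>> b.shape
(17, 7)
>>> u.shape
()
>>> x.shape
(23, 17, 2)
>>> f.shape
(7, 7)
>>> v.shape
(2, 37)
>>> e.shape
(17, 5, 7)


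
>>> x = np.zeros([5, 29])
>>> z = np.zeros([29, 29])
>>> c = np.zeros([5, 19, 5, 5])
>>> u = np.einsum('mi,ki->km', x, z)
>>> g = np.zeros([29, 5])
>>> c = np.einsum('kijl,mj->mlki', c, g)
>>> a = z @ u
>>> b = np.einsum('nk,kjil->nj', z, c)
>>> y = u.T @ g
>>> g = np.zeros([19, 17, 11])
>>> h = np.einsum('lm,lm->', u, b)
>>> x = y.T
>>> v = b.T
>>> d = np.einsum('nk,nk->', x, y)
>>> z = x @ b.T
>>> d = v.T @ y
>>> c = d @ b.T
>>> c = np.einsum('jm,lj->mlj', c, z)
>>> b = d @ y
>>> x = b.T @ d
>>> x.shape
(5, 5)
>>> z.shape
(5, 29)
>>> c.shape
(29, 5, 29)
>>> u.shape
(29, 5)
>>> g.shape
(19, 17, 11)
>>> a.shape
(29, 5)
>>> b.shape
(29, 5)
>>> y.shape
(5, 5)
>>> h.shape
()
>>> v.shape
(5, 29)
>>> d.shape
(29, 5)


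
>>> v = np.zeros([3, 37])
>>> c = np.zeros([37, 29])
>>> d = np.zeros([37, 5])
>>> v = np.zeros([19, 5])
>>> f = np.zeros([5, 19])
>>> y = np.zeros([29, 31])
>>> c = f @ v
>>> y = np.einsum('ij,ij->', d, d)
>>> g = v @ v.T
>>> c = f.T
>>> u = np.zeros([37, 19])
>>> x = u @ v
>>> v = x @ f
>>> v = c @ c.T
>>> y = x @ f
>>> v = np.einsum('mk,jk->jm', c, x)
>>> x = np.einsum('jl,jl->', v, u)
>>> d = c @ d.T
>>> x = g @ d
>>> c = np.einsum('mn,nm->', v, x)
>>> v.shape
(37, 19)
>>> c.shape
()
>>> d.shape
(19, 37)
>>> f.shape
(5, 19)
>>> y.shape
(37, 19)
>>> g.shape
(19, 19)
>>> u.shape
(37, 19)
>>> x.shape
(19, 37)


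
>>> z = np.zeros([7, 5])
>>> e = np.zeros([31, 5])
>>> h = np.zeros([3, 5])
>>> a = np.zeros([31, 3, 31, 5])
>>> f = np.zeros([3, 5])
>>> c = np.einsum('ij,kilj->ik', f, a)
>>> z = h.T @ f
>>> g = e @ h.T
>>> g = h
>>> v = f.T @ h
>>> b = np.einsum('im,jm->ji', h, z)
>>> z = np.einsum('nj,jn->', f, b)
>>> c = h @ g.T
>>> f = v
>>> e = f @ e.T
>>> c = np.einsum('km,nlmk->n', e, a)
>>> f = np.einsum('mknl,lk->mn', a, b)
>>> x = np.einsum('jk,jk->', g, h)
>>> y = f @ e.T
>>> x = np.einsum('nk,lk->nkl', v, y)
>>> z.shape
()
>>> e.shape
(5, 31)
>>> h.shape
(3, 5)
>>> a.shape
(31, 3, 31, 5)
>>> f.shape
(31, 31)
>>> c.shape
(31,)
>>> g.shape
(3, 5)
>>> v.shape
(5, 5)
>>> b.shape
(5, 3)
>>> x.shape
(5, 5, 31)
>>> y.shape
(31, 5)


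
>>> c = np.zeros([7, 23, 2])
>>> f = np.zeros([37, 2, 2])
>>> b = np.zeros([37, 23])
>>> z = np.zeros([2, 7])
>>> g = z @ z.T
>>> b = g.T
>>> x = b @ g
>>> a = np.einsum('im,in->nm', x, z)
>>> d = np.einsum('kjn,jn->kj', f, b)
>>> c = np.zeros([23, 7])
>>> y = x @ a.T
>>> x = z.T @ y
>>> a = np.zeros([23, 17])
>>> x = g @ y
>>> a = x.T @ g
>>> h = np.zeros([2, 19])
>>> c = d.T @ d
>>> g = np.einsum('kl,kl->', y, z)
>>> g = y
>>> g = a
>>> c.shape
(2, 2)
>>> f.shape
(37, 2, 2)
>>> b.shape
(2, 2)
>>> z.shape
(2, 7)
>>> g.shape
(7, 2)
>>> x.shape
(2, 7)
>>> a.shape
(7, 2)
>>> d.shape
(37, 2)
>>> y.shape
(2, 7)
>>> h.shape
(2, 19)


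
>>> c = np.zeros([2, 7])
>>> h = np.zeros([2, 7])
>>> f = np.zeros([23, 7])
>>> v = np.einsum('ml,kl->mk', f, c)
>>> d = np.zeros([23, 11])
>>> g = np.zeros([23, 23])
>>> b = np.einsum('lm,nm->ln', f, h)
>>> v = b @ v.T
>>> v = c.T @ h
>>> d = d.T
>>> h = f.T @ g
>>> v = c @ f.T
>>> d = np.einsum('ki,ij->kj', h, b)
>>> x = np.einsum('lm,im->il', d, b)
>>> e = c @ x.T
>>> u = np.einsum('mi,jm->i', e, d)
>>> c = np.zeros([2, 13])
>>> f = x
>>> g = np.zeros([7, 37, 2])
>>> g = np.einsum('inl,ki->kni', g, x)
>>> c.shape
(2, 13)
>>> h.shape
(7, 23)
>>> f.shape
(23, 7)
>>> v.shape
(2, 23)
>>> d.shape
(7, 2)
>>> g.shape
(23, 37, 7)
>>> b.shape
(23, 2)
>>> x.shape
(23, 7)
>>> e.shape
(2, 23)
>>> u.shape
(23,)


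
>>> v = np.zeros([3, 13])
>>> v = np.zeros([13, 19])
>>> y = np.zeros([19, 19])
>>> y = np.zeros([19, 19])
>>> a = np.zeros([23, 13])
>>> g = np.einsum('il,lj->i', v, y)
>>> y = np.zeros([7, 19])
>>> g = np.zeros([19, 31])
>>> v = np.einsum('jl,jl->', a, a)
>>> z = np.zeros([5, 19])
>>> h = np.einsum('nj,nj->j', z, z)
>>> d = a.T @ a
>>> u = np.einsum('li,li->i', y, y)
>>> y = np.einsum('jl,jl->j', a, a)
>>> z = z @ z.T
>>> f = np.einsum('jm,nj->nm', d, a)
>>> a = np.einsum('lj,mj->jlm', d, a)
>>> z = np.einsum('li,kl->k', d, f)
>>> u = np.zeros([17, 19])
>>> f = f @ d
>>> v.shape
()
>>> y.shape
(23,)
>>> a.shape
(13, 13, 23)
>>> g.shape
(19, 31)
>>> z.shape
(23,)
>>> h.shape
(19,)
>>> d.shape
(13, 13)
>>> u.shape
(17, 19)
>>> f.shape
(23, 13)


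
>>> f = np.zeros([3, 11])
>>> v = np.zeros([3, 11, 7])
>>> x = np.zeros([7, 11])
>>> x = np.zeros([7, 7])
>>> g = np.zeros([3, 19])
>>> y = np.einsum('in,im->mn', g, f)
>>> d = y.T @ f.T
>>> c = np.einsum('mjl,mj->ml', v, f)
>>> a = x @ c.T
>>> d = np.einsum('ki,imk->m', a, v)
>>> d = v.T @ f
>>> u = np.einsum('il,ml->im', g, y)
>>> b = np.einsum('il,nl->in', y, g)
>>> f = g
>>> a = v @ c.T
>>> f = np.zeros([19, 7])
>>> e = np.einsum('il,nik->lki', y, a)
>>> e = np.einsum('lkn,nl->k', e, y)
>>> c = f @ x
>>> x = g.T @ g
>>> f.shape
(19, 7)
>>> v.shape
(3, 11, 7)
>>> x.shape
(19, 19)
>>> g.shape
(3, 19)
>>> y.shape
(11, 19)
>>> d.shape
(7, 11, 11)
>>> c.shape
(19, 7)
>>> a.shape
(3, 11, 3)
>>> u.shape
(3, 11)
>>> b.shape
(11, 3)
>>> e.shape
(3,)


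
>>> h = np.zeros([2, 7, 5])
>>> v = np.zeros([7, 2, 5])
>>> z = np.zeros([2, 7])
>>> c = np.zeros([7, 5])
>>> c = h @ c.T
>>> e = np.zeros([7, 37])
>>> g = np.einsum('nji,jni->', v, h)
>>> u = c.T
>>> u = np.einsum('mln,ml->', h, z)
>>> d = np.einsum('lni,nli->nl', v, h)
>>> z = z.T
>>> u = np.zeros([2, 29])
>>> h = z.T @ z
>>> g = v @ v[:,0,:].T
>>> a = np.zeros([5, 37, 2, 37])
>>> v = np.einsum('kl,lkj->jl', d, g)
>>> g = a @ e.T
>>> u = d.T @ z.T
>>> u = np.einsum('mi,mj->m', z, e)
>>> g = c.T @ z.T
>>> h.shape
(2, 2)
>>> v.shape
(7, 7)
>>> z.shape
(7, 2)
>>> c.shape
(2, 7, 7)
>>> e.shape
(7, 37)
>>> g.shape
(7, 7, 7)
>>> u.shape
(7,)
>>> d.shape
(2, 7)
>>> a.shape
(5, 37, 2, 37)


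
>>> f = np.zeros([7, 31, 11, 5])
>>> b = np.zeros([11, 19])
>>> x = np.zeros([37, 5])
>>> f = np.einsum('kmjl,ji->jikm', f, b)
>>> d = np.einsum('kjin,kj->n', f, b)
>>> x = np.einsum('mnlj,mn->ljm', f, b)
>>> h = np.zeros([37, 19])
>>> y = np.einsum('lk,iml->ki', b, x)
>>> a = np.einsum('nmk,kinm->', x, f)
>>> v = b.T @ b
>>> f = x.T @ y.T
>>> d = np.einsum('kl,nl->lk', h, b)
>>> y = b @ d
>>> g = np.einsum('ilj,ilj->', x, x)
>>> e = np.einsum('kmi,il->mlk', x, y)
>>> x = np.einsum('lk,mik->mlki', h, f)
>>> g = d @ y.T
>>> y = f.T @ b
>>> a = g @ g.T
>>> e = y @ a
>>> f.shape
(11, 31, 19)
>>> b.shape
(11, 19)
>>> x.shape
(11, 37, 19, 31)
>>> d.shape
(19, 37)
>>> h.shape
(37, 19)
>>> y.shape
(19, 31, 19)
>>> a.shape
(19, 19)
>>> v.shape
(19, 19)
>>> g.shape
(19, 11)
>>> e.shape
(19, 31, 19)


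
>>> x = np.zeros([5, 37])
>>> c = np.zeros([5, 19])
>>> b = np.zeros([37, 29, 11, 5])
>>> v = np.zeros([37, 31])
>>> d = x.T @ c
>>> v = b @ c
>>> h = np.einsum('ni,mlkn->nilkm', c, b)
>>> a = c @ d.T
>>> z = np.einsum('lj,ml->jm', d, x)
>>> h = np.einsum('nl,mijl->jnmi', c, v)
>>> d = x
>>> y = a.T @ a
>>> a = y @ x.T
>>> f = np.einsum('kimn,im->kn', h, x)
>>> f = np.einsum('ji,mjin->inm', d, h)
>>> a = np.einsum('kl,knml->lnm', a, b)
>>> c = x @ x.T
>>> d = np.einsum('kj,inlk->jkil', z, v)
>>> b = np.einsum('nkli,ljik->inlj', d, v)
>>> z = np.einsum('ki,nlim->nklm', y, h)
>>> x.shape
(5, 37)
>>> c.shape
(5, 5)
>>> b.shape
(11, 5, 37, 29)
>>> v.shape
(37, 29, 11, 19)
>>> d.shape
(5, 19, 37, 11)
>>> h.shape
(11, 5, 37, 29)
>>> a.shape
(5, 29, 11)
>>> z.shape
(11, 37, 5, 29)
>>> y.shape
(37, 37)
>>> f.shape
(37, 29, 11)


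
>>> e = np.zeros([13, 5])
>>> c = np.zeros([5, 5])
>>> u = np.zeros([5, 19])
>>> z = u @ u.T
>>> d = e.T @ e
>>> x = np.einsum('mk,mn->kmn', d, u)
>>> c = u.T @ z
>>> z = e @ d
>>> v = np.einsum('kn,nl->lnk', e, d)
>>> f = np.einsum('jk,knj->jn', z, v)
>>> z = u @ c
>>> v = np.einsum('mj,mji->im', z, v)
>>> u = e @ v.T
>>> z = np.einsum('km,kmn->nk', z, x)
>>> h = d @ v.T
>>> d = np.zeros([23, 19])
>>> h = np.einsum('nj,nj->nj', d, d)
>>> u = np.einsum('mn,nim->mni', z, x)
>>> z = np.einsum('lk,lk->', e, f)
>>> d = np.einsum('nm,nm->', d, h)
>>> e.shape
(13, 5)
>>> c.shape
(19, 5)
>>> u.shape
(19, 5, 5)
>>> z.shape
()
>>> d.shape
()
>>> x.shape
(5, 5, 19)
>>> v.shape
(13, 5)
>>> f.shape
(13, 5)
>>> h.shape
(23, 19)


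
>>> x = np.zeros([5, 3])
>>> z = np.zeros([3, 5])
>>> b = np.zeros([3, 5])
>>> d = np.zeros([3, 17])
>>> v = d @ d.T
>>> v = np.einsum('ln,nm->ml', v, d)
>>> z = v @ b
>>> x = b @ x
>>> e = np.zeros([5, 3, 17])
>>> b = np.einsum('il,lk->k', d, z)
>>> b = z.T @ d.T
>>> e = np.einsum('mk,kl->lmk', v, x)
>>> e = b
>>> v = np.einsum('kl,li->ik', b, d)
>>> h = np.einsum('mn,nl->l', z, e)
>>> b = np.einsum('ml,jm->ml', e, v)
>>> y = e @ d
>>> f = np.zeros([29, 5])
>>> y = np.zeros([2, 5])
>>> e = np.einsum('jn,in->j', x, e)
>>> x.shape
(3, 3)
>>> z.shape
(17, 5)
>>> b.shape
(5, 3)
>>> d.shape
(3, 17)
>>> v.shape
(17, 5)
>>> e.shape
(3,)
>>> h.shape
(3,)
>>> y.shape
(2, 5)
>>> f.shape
(29, 5)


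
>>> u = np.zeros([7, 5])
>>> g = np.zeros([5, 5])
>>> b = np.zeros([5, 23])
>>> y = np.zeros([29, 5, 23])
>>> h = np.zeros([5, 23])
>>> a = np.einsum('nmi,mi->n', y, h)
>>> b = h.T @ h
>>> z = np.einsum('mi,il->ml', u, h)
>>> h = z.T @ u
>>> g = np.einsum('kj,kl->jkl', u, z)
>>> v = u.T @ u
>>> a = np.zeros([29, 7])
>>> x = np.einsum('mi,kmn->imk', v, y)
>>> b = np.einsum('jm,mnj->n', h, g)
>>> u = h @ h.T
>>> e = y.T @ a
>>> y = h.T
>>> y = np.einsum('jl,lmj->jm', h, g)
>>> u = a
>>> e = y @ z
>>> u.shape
(29, 7)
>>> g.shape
(5, 7, 23)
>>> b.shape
(7,)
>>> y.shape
(23, 7)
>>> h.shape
(23, 5)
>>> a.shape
(29, 7)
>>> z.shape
(7, 23)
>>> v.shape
(5, 5)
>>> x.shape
(5, 5, 29)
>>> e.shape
(23, 23)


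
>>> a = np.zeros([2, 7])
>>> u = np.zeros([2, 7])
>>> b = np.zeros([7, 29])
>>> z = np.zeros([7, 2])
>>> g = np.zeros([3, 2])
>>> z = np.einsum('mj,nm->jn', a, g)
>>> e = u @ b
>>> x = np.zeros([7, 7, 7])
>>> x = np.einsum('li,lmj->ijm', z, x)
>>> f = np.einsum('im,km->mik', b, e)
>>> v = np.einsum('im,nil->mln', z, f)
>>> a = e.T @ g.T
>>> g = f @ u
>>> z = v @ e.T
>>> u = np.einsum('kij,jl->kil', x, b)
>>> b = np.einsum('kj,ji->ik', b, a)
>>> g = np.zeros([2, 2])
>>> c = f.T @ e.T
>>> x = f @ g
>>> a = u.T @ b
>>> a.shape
(29, 7, 7)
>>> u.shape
(3, 7, 29)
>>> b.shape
(3, 7)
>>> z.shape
(3, 2, 2)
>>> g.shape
(2, 2)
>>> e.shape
(2, 29)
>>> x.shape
(29, 7, 2)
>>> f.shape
(29, 7, 2)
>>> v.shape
(3, 2, 29)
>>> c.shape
(2, 7, 2)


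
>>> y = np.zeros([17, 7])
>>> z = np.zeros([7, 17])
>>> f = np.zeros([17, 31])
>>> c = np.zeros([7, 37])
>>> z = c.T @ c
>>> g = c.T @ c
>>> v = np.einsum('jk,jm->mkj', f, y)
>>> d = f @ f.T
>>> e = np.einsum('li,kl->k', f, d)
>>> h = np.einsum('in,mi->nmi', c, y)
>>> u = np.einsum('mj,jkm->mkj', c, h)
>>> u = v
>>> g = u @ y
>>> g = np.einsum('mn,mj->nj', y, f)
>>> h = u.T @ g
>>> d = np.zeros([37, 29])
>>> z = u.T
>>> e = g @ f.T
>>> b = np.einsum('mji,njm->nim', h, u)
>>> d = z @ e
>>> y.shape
(17, 7)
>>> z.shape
(17, 31, 7)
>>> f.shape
(17, 31)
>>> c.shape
(7, 37)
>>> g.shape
(7, 31)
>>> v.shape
(7, 31, 17)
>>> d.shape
(17, 31, 17)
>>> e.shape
(7, 17)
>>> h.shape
(17, 31, 31)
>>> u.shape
(7, 31, 17)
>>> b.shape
(7, 31, 17)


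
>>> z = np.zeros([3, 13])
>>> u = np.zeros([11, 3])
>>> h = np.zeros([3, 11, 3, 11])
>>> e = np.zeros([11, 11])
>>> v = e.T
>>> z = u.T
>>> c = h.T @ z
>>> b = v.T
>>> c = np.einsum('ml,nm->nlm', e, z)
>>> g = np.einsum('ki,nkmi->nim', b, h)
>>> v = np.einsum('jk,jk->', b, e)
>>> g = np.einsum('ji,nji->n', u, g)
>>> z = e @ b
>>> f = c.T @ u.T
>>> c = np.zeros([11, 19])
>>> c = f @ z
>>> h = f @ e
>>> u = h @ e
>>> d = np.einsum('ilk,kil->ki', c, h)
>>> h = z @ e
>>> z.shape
(11, 11)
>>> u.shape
(11, 11, 11)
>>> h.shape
(11, 11)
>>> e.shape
(11, 11)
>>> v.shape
()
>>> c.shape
(11, 11, 11)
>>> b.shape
(11, 11)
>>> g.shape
(3,)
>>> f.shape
(11, 11, 11)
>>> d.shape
(11, 11)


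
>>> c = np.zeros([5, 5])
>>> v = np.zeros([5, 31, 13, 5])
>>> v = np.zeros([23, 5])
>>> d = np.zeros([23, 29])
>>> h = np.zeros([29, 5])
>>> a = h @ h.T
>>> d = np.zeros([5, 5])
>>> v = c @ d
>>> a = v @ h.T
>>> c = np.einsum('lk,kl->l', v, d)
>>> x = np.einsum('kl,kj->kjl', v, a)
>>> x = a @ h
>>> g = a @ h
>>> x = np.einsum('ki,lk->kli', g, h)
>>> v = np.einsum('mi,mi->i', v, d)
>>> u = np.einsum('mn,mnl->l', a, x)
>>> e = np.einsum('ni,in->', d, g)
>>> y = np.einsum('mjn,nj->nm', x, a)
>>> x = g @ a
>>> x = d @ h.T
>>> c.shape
(5,)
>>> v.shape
(5,)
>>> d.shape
(5, 5)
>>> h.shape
(29, 5)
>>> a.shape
(5, 29)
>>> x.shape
(5, 29)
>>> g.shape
(5, 5)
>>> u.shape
(5,)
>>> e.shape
()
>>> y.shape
(5, 5)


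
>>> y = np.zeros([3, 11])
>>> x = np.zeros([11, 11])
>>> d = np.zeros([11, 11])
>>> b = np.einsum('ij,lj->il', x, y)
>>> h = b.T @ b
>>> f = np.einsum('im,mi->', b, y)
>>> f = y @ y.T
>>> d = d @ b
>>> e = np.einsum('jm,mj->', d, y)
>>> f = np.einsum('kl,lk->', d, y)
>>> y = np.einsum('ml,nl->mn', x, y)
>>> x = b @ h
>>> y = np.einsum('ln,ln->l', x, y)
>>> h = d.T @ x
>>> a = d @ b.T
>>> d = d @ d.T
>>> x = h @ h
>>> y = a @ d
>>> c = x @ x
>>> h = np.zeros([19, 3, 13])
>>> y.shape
(11, 11)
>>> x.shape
(3, 3)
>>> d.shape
(11, 11)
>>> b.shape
(11, 3)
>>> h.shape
(19, 3, 13)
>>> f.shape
()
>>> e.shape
()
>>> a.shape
(11, 11)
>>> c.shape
(3, 3)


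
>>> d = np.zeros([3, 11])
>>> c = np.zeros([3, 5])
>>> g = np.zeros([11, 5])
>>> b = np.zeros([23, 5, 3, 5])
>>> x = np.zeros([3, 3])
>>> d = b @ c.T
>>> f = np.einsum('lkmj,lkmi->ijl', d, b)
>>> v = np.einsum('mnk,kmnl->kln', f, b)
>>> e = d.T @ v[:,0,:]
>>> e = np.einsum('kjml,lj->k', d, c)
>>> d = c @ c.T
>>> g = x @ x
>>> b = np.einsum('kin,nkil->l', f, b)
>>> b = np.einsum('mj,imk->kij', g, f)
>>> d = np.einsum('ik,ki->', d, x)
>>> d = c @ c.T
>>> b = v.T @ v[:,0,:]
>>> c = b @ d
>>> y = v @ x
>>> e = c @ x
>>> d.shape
(3, 3)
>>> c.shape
(3, 5, 3)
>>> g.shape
(3, 3)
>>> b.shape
(3, 5, 3)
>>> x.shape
(3, 3)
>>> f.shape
(5, 3, 23)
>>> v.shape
(23, 5, 3)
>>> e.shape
(3, 5, 3)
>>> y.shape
(23, 5, 3)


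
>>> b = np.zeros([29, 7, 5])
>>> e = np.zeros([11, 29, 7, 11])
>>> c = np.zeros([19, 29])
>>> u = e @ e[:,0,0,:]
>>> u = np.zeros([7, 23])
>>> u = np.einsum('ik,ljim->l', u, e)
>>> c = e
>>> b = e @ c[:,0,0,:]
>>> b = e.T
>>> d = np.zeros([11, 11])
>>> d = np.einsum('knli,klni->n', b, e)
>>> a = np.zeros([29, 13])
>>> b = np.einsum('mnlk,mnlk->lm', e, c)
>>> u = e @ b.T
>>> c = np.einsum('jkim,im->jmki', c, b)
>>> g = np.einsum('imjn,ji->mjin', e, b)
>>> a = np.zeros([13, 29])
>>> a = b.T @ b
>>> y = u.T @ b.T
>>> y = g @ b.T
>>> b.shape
(7, 11)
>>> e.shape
(11, 29, 7, 11)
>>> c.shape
(11, 11, 29, 7)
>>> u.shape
(11, 29, 7, 7)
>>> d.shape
(7,)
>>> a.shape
(11, 11)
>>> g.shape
(29, 7, 11, 11)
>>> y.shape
(29, 7, 11, 7)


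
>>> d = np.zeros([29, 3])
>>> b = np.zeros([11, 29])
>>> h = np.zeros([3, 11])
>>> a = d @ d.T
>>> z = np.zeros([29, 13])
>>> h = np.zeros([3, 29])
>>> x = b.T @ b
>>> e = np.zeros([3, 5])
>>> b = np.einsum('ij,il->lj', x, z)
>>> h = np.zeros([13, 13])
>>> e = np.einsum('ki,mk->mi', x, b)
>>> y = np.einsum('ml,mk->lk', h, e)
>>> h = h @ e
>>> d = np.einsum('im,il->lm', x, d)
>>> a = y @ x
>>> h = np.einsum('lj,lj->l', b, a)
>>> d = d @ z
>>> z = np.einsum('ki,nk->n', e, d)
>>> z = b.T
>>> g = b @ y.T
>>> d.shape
(3, 13)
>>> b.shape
(13, 29)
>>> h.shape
(13,)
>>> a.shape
(13, 29)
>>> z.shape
(29, 13)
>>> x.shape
(29, 29)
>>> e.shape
(13, 29)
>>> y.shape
(13, 29)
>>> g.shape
(13, 13)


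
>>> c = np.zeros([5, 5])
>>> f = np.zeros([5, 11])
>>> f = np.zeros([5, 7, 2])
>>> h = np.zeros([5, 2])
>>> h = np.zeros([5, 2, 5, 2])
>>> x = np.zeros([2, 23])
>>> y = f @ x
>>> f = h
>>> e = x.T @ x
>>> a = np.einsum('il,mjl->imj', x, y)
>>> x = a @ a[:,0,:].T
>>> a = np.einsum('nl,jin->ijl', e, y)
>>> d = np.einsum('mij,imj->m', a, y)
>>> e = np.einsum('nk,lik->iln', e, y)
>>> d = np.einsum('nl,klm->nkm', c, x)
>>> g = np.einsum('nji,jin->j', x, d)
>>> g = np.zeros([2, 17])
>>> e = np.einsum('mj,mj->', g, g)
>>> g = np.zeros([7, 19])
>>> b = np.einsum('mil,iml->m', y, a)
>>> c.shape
(5, 5)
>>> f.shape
(5, 2, 5, 2)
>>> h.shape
(5, 2, 5, 2)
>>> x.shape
(2, 5, 2)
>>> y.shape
(5, 7, 23)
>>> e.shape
()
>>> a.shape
(7, 5, 23)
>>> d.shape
(5, 2, 2)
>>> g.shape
(7, 19)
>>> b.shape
(5,)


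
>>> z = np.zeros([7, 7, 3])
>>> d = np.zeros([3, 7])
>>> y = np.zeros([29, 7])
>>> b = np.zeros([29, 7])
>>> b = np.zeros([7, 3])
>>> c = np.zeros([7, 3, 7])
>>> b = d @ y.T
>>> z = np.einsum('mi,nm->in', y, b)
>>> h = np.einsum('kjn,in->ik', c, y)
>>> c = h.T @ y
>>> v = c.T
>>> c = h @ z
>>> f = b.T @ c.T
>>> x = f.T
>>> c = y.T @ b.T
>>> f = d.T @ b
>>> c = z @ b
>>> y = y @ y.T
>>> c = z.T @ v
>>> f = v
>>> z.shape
(7, 3)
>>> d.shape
(3, 7)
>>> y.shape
(29, 29)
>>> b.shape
(3, 29)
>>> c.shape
(3, 7)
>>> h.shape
(29, 7)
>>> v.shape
(7, 7)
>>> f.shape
(7, 7)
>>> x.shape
(29, 29)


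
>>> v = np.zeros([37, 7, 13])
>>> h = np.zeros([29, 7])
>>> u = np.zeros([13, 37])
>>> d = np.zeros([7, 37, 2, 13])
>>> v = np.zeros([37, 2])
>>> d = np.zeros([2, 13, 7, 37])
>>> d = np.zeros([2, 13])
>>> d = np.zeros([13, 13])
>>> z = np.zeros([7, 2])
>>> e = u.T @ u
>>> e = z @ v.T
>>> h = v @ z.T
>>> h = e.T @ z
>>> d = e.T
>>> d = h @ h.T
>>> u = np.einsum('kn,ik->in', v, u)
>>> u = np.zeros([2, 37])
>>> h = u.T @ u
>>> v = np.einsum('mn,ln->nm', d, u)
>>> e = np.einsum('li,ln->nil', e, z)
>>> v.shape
(37, 37)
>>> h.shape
(37, 37)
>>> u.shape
(2, 37)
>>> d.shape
(37, 37)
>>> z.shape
(7, 2)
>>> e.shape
(2, 37, 7)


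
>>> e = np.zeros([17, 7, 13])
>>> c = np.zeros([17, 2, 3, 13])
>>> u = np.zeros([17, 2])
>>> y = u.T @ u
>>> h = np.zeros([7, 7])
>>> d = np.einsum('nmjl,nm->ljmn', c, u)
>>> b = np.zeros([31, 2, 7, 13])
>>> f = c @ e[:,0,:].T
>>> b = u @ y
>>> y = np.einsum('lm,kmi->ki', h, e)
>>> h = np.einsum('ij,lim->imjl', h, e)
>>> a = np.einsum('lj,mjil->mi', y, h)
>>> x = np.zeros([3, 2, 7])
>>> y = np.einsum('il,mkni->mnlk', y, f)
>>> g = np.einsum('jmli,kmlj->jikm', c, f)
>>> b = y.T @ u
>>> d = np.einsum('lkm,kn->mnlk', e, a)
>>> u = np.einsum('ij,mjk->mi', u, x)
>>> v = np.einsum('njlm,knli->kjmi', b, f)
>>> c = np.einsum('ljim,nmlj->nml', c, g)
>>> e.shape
(17, 7, 13)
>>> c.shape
(17, 13, 17)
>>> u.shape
(3, 17)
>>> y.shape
(17, 3, 13, 2)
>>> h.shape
(7, 13, 7, 17)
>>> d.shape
(13, 7, 17, 7)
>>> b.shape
(2, 13, 3, 2)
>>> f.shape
(17, 2, 3, 17)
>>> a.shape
(7, 7)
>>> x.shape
(3, 2, 7)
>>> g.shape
(17, 13, 17, 2)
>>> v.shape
(17, 13, 2, 17)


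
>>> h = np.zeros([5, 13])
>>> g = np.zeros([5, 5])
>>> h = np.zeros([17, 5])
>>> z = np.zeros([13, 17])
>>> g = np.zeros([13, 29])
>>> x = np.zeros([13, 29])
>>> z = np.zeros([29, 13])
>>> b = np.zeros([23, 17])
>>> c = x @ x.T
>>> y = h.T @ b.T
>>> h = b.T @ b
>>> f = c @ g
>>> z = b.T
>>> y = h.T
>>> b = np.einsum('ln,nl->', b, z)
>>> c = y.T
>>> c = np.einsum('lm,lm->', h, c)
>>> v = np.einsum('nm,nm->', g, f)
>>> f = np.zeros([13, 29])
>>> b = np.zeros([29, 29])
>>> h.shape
(17, 17)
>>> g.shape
(13, 29)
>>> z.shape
(17, 23)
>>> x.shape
(13, 29)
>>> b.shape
(29, 29)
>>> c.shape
()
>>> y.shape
(17, 17)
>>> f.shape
(13, 29)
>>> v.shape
()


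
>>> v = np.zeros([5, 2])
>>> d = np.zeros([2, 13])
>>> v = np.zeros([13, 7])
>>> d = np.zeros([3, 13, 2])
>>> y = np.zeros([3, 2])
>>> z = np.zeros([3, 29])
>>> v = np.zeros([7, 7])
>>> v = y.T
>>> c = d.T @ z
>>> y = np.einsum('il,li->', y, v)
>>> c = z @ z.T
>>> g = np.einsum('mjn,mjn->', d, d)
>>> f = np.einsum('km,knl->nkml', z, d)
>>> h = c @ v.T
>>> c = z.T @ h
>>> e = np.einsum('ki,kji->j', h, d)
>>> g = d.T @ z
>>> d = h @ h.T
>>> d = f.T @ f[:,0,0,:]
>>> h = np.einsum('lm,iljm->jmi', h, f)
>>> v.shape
(2, 3)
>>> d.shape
(2, 29, 3, 2)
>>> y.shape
()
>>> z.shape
(3, 29)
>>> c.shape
(29, 2)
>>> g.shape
(2, 13, 29)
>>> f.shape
(13, 3, 29, 2)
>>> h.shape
(29, 2, 13)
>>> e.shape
(13,)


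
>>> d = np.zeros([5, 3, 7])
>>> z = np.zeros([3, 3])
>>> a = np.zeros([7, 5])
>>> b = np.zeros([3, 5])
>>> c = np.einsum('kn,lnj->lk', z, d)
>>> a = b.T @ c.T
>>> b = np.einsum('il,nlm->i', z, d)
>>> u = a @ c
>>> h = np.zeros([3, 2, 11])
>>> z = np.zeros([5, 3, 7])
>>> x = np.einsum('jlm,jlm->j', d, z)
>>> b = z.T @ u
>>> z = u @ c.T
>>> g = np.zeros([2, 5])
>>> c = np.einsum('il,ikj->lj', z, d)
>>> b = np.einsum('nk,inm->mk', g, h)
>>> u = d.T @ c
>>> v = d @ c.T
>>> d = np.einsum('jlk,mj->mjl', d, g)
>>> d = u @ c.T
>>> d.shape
(7, 3, 5)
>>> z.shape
(5, 5)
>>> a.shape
(5, 5)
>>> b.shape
(11, 5)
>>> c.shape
(5, 7)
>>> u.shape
(7, 3, 7)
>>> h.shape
(3, 2, 11)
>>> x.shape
(5,)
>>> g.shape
(2, 5)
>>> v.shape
(5, 3, 5)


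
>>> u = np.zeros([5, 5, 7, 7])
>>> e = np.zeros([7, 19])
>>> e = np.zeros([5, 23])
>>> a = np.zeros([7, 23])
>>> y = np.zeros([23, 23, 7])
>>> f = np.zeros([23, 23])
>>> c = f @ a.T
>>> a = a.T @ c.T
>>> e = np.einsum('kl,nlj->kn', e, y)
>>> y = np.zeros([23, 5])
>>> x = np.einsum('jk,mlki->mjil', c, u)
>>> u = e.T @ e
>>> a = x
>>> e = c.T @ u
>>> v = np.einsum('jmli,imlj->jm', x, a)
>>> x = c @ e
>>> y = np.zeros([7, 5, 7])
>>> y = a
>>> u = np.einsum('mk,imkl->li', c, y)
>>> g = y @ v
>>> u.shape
(5, 5)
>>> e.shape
(7, 23)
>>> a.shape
(5, 23, 7, 5)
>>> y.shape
(5, 23, 7, 5)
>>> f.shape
(23, 23)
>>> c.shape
(23, 7)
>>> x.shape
(23, 23)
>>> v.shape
(5, 23)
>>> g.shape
(5, 23, 7, 23)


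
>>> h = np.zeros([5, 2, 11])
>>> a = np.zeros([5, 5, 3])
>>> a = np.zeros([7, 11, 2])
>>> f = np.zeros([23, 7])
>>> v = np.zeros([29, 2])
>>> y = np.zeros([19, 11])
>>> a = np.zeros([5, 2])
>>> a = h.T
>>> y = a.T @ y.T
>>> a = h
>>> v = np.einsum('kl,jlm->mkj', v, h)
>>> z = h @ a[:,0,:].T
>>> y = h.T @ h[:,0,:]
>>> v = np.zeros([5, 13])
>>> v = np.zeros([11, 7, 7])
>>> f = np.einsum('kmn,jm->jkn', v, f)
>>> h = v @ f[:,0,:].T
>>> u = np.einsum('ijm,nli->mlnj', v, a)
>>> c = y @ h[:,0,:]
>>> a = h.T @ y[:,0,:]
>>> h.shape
(11, 7, 23)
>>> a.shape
(23, 7, 11)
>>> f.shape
(23, 11, 7)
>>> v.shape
(11, 7, 7)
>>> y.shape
(11, 2, 11)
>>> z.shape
(5, 2, 5)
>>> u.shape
(7, 2, 5, 7)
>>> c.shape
(11, 2, 23)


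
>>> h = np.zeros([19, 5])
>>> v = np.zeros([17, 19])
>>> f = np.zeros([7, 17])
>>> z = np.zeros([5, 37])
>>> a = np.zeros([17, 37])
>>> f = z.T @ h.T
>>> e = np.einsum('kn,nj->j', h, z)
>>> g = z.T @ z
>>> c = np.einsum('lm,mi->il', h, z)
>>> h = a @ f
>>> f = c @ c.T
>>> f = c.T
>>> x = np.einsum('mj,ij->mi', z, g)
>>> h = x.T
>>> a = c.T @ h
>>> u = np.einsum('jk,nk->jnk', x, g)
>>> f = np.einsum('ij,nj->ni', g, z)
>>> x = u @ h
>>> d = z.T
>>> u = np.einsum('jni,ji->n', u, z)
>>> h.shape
(37, 5)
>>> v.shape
(17, 19)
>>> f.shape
(5, 37)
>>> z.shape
(5, 37)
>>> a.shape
(19, 5)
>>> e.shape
(37,)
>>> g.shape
(37, 37)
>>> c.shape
(37, 19)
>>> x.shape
(5, 37, 5)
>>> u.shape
(37,)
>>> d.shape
(37, 5)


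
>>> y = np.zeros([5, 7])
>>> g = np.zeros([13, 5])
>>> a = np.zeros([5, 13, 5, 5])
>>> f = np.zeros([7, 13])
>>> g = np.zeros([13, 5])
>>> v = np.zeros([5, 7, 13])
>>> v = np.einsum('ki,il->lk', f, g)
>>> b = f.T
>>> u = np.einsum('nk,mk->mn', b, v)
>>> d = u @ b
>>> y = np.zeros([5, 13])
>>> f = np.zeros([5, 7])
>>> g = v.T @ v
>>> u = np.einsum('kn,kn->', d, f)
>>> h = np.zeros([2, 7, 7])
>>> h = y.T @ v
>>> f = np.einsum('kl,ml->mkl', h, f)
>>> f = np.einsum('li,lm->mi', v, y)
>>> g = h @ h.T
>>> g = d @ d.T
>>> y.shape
(5, 13)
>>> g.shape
(5, 5)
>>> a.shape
(5, 13, 5, 5)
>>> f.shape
(13, 7)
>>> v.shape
(5, 7)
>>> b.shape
(13, 7)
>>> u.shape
()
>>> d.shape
(5, 7)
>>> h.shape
(13, 7)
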